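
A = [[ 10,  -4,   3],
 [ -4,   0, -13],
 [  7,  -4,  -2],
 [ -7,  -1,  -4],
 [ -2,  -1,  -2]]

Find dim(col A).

3

Row reduce to echelon form.
R2 ← R2 + (2/5)·R1: [0, -8/5, -59/5]
R3 ← R3 − (7/10)·R1: [0, -6/5, -41/10]
R4 ← R4 + (7/10)·R1: [0, -19/5, -19/10]
R5 ← R5 + (1/5)·R1: [0, -9/5, -7/5]
R3 ← R3 − (3/4)·R2: [0, 0, 19/4]
R4 ← R4 − (19/8)·R2: [0, 0, 209/8]
R5 ← R5 − (9/8)·R2: [0, 0, 95/8]
R4 ← R4 − (11/2)·R3: [0, 0, 0]
R5 ← R5 − (5/2)·R3: [0, 0, 0]
Echelon form has 3 nonzero rows, so rank(A) = 3.
The column space has dimension equal to the rank: 3.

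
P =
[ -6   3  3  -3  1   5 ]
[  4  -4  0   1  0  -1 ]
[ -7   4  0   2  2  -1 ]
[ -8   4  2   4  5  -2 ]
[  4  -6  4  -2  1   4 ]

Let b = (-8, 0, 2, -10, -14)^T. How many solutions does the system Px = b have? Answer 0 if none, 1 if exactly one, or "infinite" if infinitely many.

Row reduce the augmented matrix [P | b].
R2 ← R2 + (2/3)·R1: [0, -2, 2, -1, 2/3, 7/3, -16/3]
R3 ← R3 − (7/6)·R1: [0, 1/2, -7/2, 11/2, 5/6, -41/6, 34/3]
R4 ← R4 − (4/3)·R1: [0, 0, -2, 8, 11/3, -26/3, 2/3]
R5 ← R5 + (2/3)·R1: [0, -4, 6, -4, 5/3, 22/3, -58/3]
R3 ← R3 + (1/4)·R2: [0, 0, -3, 21/4, 1, -25/4, 10]
R5 ← R5 − (2)·R2: [0, 0, 2, -2, 1/3, 8/3, -26/3]
R4 ← R4 − (2/3)·R3: [0, 0, 0, 9/2, 3, -9/2, -6]
R5 ← R5 + (2/3)·R3: [0, 0, 0, 3/2, 1, -3/2, -2]
R5 ← R5 − (1/3)·R4: [0, 0, 0, 0, 0, 0, 0]
The echelon form has 4 nonzero rows, and every pivot lies in the first 6 columns, so rank(P) = rank([P|b]) = 4.
The system is consistent.
rank = 4 < 6 unknowns, so there are infinitely many solutions.

infinite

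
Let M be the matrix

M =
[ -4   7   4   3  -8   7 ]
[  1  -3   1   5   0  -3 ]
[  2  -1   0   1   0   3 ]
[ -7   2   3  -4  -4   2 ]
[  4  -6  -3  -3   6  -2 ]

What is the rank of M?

Row reduce to echelon form.
R2 ← R2 + (1/4)·R1: [0, -5/4, 2, 23/4, -2, -5/4]
R3 ← R3 + (1/2)·R1: [0, 5/2, 2, 5/2, -4, 13/2]
R4 ← R4 − (7/4)·R1: [0, -41/4, -4, -37/4, 10, -41/4]
R5 ← R5 + R1: [0, 1, 1, 0, -2, 5]
R3 ← R3 + (2)·R2: [0, 0, 6, 14, -8, 4]
R4 ← R4 − (41/5)·R2: [0, 0, -102/5, -282/5, 132/5, 0]
R5 ← R5 + (4/5)·R2: [0, 0, 13/5, 23/5, -18/5, 4]
R4 ← R4 + (17/5)·R3: [0, 0, 0, -44/5, -4/5, 68/5]
R5 ← R5 − (13/30)·R3: [0, 0, 0, -22/15, -2/15, 34/15]
R5 ← R5 − (1/6)·R4: [0, 0, 0, 0, 0, 0]
Echelon form has 4 nonzero rows, so rank(M) = 4.

4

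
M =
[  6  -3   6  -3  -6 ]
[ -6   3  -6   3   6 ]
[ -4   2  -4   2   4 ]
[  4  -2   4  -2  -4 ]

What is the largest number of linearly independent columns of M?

Row reduce to echelon form.
R2 ← R2 + R1: [0, 0, 0, 0, 0]
R3 ← R3 + (2/3)·R1: [0, 0, 0, 0, 0]
R4 ← R4 − (2/3)·R1: [0, 0, 0, 0, 0]
Echelon form has 1 nonzero row, so rank(M) = 1.
The rank gives the maximum number of linearly independent columns: 1.

1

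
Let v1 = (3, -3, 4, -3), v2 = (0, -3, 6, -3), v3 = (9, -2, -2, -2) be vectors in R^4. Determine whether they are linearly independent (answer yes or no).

no

Form the matrix with these vectors as rows and row reduce.
R3 ← R3 − (3)·R1: [0, 7, -14, 7]
R3 ← R3 + (7/3)·R2: [0, 0, 0, 0]
2 nonzero rows, so the 3 vectors span a space of dimension 2.
Since 2 < 3, the vectors are linearly dependent.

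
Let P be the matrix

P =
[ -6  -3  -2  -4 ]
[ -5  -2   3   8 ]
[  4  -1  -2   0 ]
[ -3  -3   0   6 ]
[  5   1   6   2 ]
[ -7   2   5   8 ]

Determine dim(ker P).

Row reduce to echelon form.
R2 ← R2 − (5/6)·R1: [0, 1/2, 14/3, 34/3]
R3 ← R3 + (2/3)·R1: [0, -3, -10/3, -8/3]
R4 ← R4 − (1/2)·R1: [0, -3/2, 1, 8]
R5 ← R5 + (5/6)·R1: [0, -3/2, 13/3, -4/3]
R6 ← R6 − (7/6)·R1: [0, 11/2, 22/3, 38/3]
R3 ← R3 + (6)·R2: [0, 0, 74/3, 196/3]
R4 ← R4 + (3)·R2: [0, 0, 15, 42]
R5 ← R5 + (3)·R2: [0, 0, 55/3, 98/3]
R6 ← R6 − (11)·R2: [0, 0, -44, -112]
R4 ← R4 − (45/74)·R3: [0, 0, 0, 84/37]
R5 ← R5 − (55/74)·R3: [0, 0, 0, -588/37]
R6 ← R6 + (66/37)·R3: [0, 0, 0, 168/37]
R5 ← R5 + (7)·R4: [0, 0, 0, 0]
R6 ← R6 − (2)·R4: [0, 0, 0, 0]
4 nonzero rows, so rank(P) = 4.
P has 4 columns; by rank–nullity, nullity = 4 − 4 = 0.

0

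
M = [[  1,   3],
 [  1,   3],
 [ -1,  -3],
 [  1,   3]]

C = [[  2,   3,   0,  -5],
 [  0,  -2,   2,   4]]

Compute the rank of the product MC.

1

First compute MC:
[[  2,  -3,   6,   7],
 [  2,  -3,   6,   7],
 [ -2,   3,  -6,  -7],
 [  2,  -3,   6,   7]]
Now row reduce the product.
R2 ← R2 − R1: [0, 0, 0, 0]
R3 ← R3 + R1: [0, 0, 0, 0]
R4 ← R4 − R1: [0, 0, 0, 0]
1 nonzero row, so rank(MC) = 1.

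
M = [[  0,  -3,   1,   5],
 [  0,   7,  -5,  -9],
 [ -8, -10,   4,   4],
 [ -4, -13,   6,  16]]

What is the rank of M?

Row reduce to echelon form.
Swap R1 ↔ R3
R4 ← R4 − (1/2)·R1: [0, -8, 4, 14]
R3 ← R3 + (3/7)·R2: [0, 0, -8/7, 8/7]
R4 ← R4 + (8/7)·R2: [0, 0, -12/7, 26/7]
R4 ← R4 − (3/2)·R3: [0, 0, 0, 2]
Echelon form has 4 nonzero rows, so rank(M) = 4.

4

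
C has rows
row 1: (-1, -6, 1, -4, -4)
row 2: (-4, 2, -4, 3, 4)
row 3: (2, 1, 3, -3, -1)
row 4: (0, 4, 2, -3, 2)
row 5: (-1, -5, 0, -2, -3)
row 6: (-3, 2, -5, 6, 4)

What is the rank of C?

Row reduce to echelon form.
R2 ← R2 − (4)·R1: [0, 26, -8, 19, 20]
R3 ← R3 + (2)·R1: [0, -11, 5, -11, -9]
R5 ← R5 − R1: [0, 1, -1, 2, 1]
R6 ← R6 − (3)·R1: [0, 20, -8, 18, 16]
R3 ← R3 + (11/26)·R2: [0, 0, 21/13, -77/26, -7/13]
R4 ← R4 − (2/13)·R2: [0, 0, 42/13, -77/13, -14/13]
R5 ← R5 − (1/26)·R2: [0, 0, -9/13, 33/26, 3/13]
R6 ← R6 − (10/13)·R2: [0, 0, -24/13, 44/13, 8/13]
R4 ← R4 − (2)·R3: [0, 0, 0, 0, 0]
R5 ← R5 + (3/7)·R3: [0, 0, 0, 0, 0]
R6 ← R6 + (8/7)·R3: [0, 0, 0, 0, 0]
Echelon form has 3 nonzero rows, so rank(C) = 3.

3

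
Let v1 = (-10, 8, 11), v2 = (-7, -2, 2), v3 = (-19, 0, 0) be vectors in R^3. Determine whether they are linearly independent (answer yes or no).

Form the matrix with these vectors as rows and row reduce.
R2 ← R2 − (7/10)·R1: [0, -38/5, -57/10]
R3 ← R3 − (19/10)·R1: [0, -76/5, -209/10]
R3 ← R3 − (2)·R2: [0, 0, -19/2]
3 nonzero rows, so the 3 vectors span a space of dimension 3.
Since 3 = 3, the vectors are linearly independent.

yes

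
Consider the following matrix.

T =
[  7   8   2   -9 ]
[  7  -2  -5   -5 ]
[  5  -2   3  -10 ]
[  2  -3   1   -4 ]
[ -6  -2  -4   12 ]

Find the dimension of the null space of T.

0

Row reduce to echelon form.
R2 ← R2 − R1: [0, -10, -7, 4]
R3 ← R3 − (5/7)·R1: [0, -54/7, 11/7, -25/7]
R4 ← R4 − (2/7)·R1: [0, -37/7, 3/7, -10/7]
R5 ← R5 + (6/7)·R1: [0, 34/7, -16/7, 30/7]
R3 ← R3 − (27/35)·R2: [0, 0, 244/35, -233/35]
R4 ← R4 − (37/70)·R2: [0, 0, 289/70, -124/35]
R5 ← R5 + (17/35)·R2: [0, 0, -199/35, 218/35]
R4 ← R4 − (289/488)·R3: [0, 0, 0, 195/488]
R5 ← R5 + (199/244)·R3: [0, 0, 0, 195/244]
R5 ← R5 − (2)·R4: [0, 0, 0, 0]
4 nonzero rows, so rank(T) = 4.
T has 4 columns; by rank–nullity, nullity = 4 − 4 = 0.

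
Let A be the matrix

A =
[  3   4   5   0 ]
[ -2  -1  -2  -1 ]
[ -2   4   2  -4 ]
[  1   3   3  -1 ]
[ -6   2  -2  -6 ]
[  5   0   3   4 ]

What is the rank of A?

Row reduce to echelon form.
R2 ← R2 + (2/3)·R1: [0, 5/3, 4/3, -1]
R3 ← R3 + (2/3)·R1: [0, 20/3, 16/3, -4]
R4 ← R4 − (1/3)·R1: [0, 5/3, 4/3, -1]
R5 ← R5 + (2)·R1: [0, 10, 8, -6]
R6 ← R6 − (5/3)·R1: [0, -20/3, -16/3, 4]
R3 ← R3 − (4)·R2: [0, 0, 0, 0]
R4 ← R4 − R2: [0, 0, 0, 0]
R5 ← R5 − (6)·R2: [0, 0, 0, 0]
R6 ← R6 + (4)·R2: [0, 0, 0, 0]
Echelon form has 2 nonzero rows, so rank(A) = 2.

2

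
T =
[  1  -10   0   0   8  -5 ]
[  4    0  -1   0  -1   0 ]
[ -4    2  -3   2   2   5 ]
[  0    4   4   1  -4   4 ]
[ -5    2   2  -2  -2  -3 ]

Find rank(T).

4

Row reduce to echelon form.
R2 ← R2 − (4)·R1: [0, 40, -1, 0, -33, 20]
R3 ← R3 + (4)·R1: [0, -38, -3, 2, 34, -15]
R5 ← R5 + (5)·R1: [0, -48, 2, -2, 38, -28]
R3 ← R3 + (19/20)·R2: [0, 0, -79/20, 2, 53/20, 4]
R4 ← R4 − (1/10)·R2: [0, 0, 41/10, 1, -7/10, 2]
R5 ← R5 + (6/5)·R2: [0, 0, 4/5, -2, -8/5, -4]
R4 ← R4 + (82/79)·R3: [0, 0, 0, 243/79, 162/79, 486/79]
R5 ← R5 + (16/79)·R3: [0, 0, 0, -126/79, -84/79, -252/79]
R5 ← R5 + (14/27)·R4: [0, 0, 0, 0, 0, 0]
Echelon form has 4 nonzero rows, so rank(T) = 4.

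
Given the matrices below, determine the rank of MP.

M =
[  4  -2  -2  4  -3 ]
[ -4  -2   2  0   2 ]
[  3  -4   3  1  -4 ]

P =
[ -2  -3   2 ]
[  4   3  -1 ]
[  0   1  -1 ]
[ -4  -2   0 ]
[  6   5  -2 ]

First compute MP:
[[-50, -43,  18],
 [ 12,  18, -12],
 [-50, -40,  15]]
Now row reduce the product.
R2 ← R2 + (6/25)·R1: [0, 192/25, -192/25]
R3 ← R3 − R1: [0, 3, -3]
R3 ← R3 − (25/64)·R2: [0, 0, 0]
2 nonzero rows, so rank(MP) = 2.

2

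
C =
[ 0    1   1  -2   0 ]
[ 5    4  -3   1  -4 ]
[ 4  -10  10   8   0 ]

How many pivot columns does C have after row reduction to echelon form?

3

Row reduce to echelon form.
Swap R1 ↔ R2
R3 ← R3 − (4/5)·R1: [0, -66/5, 62/5, 36/5, 16/5]
R3 ← R3 + (66/5)·R2: [0, 0, 128/5, -96/5, 16/5]
Echelon form has 3 nonzero rows, so rank(C) = 3.
Each nonzero row contributes one pivot column: 3 pivot columns.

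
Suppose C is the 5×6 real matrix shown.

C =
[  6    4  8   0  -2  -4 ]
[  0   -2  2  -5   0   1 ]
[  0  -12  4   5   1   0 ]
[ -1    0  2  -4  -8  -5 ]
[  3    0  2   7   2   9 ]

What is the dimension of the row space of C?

Row reduce to echelon form.
R4 ← R4 + (1/6)·R1: [0, 2/3, 10/3, -4, -25/3, -17/3]
R5 ← R5 − (1/2)·R1: [0, -2, -2, 7, 3, 11]
R3 ← R3 − (6)·R2: [0, 0, -8, 35, 1, -6]
R4 ← R4 + (1/3)·R2: [0, 0, 4, -17/3, -25/3, -16/3]
R5 ← R5 − R2: [0, 0, -4, 12, 3, 10]
R4 ← R4 + (1/2)·R3: [0, 0, 0, 71/6, -47/6, -25/3]
R5 ← R5 − (1/2)·R3: [0, 0, 0, -11/2, 5/2, 13]
R5 ← R5 + (33/71)·R4: [0, 0, 0, 0, -81/71, 648/71]
Echelon form has 5 nonzero rows, so rank(C) = 5.
The row space has dimension equal to the rank: 5.

5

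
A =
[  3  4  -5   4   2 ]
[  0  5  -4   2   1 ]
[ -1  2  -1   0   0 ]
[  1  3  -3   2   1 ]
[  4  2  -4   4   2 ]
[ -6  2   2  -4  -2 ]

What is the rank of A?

2

Row reduce to echelon form.
R3 ← R3 + (1/3)·R1: [0, 10/3, -8/3, 4/3, 2/3]
R4 ← R4 − (1/3)·R1: [0, 5/3, -4/3, 2/3, 1/3]
R5 ← R5 − (4/3)·R1: [0, -10/3, 8/3, -4/3, -2/3]
R6 ← R6 + (2)·R1: [0, 10, -8, 4, 2]
R3 ← R3 − (2/3)·R2: [0, 0, 0, 0, 0]
R4 ← R4 − (1/3)·R2: [0, 0, 0, 0, 0]
R5 ← R5 + (2/3)·R2: [0, 0, 0, 0, 0]
R6 ← R6 − (2)·R2: [0, 0, 0, 0, 0]
Echelon form has 2 nonzero rows, so rank(A) = 2.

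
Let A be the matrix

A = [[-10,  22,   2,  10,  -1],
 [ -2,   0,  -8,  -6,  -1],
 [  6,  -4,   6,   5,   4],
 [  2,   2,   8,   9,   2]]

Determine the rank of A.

Row reduce to echelon form.
R2 ← R2 − (1/5)·R1: [0, -22/5, -42/5, -8, -4/5]
R3 ← R3 + (3/5)·R1: [0, 46/5, 36/5, 11, 17/5]
R4 ← R4 + (1/5)·R1: [0, 32/5, 42/5, 11, 9/5]
R3 ← R3 + (23/11)·R2: [0, 0, -114/11, -63/11, 19/11]
R4 ← R4 + (16/11)·R2: [0, 0, -42/11, -7/11, 7/11]
R4 ← R4 − (7/19)·R3: [0, 0, 0, 28/19, 0]
Echelon form has 4 nonzero rows, so rank(A) = 4.

4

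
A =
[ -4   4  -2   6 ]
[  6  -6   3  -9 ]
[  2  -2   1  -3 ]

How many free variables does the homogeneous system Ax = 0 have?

Row reduce to echelon form.
R2 ← R2 + (3/2)·R1: [0, 0, 0, 0]
R3 ← R3 + (1/2)·R1: [0, 0, 0, 0]
1 nonzero row, so rank(A) = 1.
A has 4 columns; by rank–nullity, nullity = 4 − 1 = 3.

3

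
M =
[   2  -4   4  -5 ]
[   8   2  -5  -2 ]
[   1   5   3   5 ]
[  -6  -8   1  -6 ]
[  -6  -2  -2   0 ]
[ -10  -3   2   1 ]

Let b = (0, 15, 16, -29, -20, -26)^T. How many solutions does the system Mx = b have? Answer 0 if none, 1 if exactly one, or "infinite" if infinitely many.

Row reduce the augmented matrix [M | b].
R2 ← R2 − (4)·R1: [0, 18, -21, 18, 15]
R3 ← R3 − (1/2)·R1: [0, 7, 1, 15/2, 16]
R4 ← R4 + (3)·R1: [0, -20, 13, -21, -29]
R5 ← R5 + (3)·R1: [0, -14, 10, -15, -20]
R6 ← R6 + (5)·R1: [0, -23, 22, -24, -26]
R3 ← R3 − (7/18)·R2: [0, 0, 55/6, 1/2, 61/6]
R4 ← R4 + (10/9)·R2: [0, 0, -31/3, -1, -37/3]
R5 ← R5 + (7/9)·R2: [0, 0, -19/3, -1, -25/3]
R6 ← R6 + (23/18)·R2: [0, 0, -29/6, -1, -41/6]
R4 ← R4 + (62/55)·R3: [0, 0, 0, -24/55, -48/55]
R5 ← R5 + (38/55)·R3: [0, 0, 0, -36/55, -72/55]
R6 ← R6 + (29/55)·R3: [0, 0, 0, -81/110, -81/55]
R5 ← R5 − (3/2)·R4: [0, 0, 0, 0, 0]
R6 ← R6 − (27/16)·R4: [0, 0, 0, 0, 0]
The echelon form has 4 nonzero rows, and every pivot lies in the first 4 columns, so rank(M) = rank([M|b]) = 4.
The system is consistent.
rank = 4 = number of unknowns, so the solution is unique.

1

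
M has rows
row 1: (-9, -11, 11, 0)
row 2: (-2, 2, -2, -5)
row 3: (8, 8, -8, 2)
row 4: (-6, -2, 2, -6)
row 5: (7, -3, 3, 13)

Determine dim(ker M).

2

Row reduce to echelon form.
R2 ← R2 − (2/9)·R1: [0, 40/9, -40/9, -5]
R3 ← R3 + (8/9)·R1: [0, -16/9, 16/9, 2]
R4 ← R4 − (2/3)·R1: [0, 16/3, -16/3, -6]
R5 ← R5 + (7/9)·R1: [0, -104/9, 104/9, 13]
R3 ← R3 + (2/5)·R2: [0, 0, 0, 0]
R4 ← R4 − (6/5)·R2: [0, 0, 0, 0]
R5 ← R5 + (13/5)·R2: [0, 0, 0, 0]
2 nonzero rows, so rank(M) = 2.
M has 4 columns; by rank–nullity, nullity = 4 − 2 = 2.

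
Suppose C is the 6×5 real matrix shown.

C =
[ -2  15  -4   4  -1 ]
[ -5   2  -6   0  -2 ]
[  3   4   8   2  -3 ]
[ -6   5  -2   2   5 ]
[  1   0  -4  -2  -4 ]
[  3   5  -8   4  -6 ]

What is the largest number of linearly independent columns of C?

Row reduce to echelon form.
R2 ← R2 − (5/2)·R1: [0, -71/2, 4, -10, 1/2]
R3 ← R3 + (3/2)·R1: [0, 53/2, 2, 8, -9/2]
R4 ← R4 − (3)·R1: [0, -40, 10, -10, 8]
R5 ← R5 + (1/2)·R1: [0, 15/2, -6, 0, -9/2]
R6 ← R6 + (3/2)·R1: [0, 55/2, -14, 10, -15/2]
R3 ← R3 + (53/71)·R2: [0, 0, 354/71, 38/71, -293/71]
R4 ← R4 − (80/71)·R2: [0, 0, 390/71, 90/71, 528/71]
R5 ← R5 + (15/71)·R2: [0, 0, -366/71, -150/71, -312/71]
R6 ← R6 + (55/71)·R2: [0, 0, -774/71, 160/71, -505/71]
R4 ← R4 − (65/59)·R3: [0, 0, 0, 40/59, 707/59]
R5 ← R5 + (61/59)·R3: [0, 0, 0, -92/59, -511/59]
R6 ← R6 + (129/59)·R3: [0, 0, 0, 202/59, -952/59]
R5 ← R5 + (23/10)·R4: [0, 0, 0, 0, 189/10]
R6 ← R6 − (101/20)·R4: [0, 0, 0, 0, -1533/20]
R6 ← R6 + (73/18)·R5: [0, 0, 0, 0, 0]
Echelon form has 5 nonzero rows, so rank(C) = 5.
The rank gives the maximum number of linearly independent columns: 5.

5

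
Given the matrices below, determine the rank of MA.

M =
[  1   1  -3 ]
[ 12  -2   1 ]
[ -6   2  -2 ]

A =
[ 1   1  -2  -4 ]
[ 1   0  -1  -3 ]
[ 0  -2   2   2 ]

2

First compute MA:
[[  2,   7,  -9, -13],
 [ 10,  10, -20, -40],
 [ -4,  -2,   6,  14]]
Now row reduce the product.
R2 ← R2 − (5)·R1: [0, -25, 25, 25]
R3 ← R3 + (2)·R1: [0, 12, -12, -12]
R3 ← R3 + (12/25)·R2: [0, 0, 0, 0]
2 nonzero rows, so rank(MA) = 2.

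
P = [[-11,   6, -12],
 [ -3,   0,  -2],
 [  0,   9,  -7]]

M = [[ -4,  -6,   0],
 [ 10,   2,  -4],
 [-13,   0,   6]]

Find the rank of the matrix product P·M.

First compute PM:
[[260,  78, -96],
 [ 38,  18, -12],
 [181,  18, -78]]
Now row reduce the product.
R2 ← R2 − (19/130)·R1: [0, 33/5, 132/65]
R3 ← R3 − (181/260)·R1: [0, -363/10, -726/65]
R3 ← R3 + (11/2)·R2: [0, 0, 0]
2 nonzero rows, so rank(PM) = 2.

2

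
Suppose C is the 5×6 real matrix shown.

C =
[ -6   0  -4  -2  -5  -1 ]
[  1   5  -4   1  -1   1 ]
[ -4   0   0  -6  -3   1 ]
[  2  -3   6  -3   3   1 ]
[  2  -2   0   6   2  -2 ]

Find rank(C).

3

Row reduce to echelon form.
R2 ← R2 + (1/6)·R1: [0, 5, -14/3, 2/3, -11/6, 5/6]
R3 ← R3 − (2/3)·R1: [0, 0, 8/3, -14/3, 1/3, 5/3]
R4 ← R4 + (1/3)·R1: [0, -3, 14/3, -11/3, 4/3, 2/3]
R5 ← R5 + (1/3)·R1: [0, -2, -4/3, 16/3, 1/3, -7/3]
R4 ← R4 + (3/5)·R2: [0, 0, 28/15, -49/15, 7/30, 7/6]
R5 ← R5 + (2/5)·R2: [0, 0, -16/5, 28/5, -2/5, -2]
R4 ← R4 − (7/10)·R3: [0, 0, 0, 0, 0, 0]
R5 ← R5 + (6/5)·R3: [0, 0, 0, 0, 0, 0]
Echelon form has 3 nonzero rows, so rank(C) = 3.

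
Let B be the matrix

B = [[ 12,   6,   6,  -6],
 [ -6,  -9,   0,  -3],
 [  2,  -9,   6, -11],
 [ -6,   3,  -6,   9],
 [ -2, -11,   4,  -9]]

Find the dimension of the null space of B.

Row reduce to echelon form.
R2 ← R2 + (1/2)·R1: [0, -6, 3, -6]
R3 ← R3 − (1/6)·R1: [0, -10, 5, -10]
R4 ← R4 + (1/2)·R1: [0, 6, -3, 6]
R5 ← R5 + (1/6)·R1: [0, -10, 5, -10]
R3 ← R3 − (5/3)·R2: [0, 0, 0, 0]
R4 ← R4 + R2: [0, 0, 0, 0]
R5 ← R5 − (5/3)·R2: [0, 0, 0, 0]
2 nonzero rows, so rank(B) = 2.
B has 4 columns; by rank–nullity, nullity = 4 − 2 = 2.

2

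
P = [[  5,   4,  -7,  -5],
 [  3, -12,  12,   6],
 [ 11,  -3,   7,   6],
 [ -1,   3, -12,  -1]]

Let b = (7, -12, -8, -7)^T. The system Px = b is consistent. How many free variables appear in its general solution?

Row reduce the augmented matrix [P | b].
R2 ← R2 − (3/5)·R1: [0, -72/5, 81/5, 9, -81/5]
R3 ← R3 − (11/5)·R1: [0, -59/5, 112/5, 17, -117/5]
R4 ← R4 + (1/5)·R1: [0, 19/5, -67/5, -2, -28/5]
R3 ← R3 − (59/72)·R2: [0, 0, 73/8, 77/8, -81/8]
R4 ← R4 + (19/72)·R2: [0, 0, -73/8, 3/8, -79/8]
R4 ← R4 + R3: [0, 0, 0, 10, -20]
The echelon form has 4 nonzero rows, and every pivot lies in the first 4 columns, so rank(P) = rank([P|b]) = 4.
The system is consistent.
Free variables = (unknowns) − (rank) = 4 − 4 = 0.

0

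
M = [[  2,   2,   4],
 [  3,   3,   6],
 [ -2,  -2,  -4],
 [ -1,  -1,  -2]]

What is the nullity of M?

2

Row reduce to echelon form.
R2 ← R2 − (3/2)·R1: [0, 0, 0]
R3 ← R3 + R1: [0, 0, 0]
R4 ← R4 + (1/2)·R1: [0, 0, 0]
1 nonzero row, so rank(M) = 1.
M has 3 columns; by rank–nullity, nullity = 3 − 1 = 2.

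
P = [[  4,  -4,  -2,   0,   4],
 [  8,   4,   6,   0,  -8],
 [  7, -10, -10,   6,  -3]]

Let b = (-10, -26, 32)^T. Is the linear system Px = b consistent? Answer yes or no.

yes

Row reduce the augmented matrix [P | b].
R2 ← R2 − (2)·R1: [0, 12, 10, 0, -16, -6]
R3 ← R3 − (7/4)·R1: [0, -3, -13/2, 6, -10, 99/2]
R3 ← R3 + (1/4)·R2: [0, 0, -4, 6, -14, 48]
The echelon form has 3 nonzero rows, and every pivot lies in the first 5 columns, so rank(P) = rank([P|b]) = 3.
The system is consistent.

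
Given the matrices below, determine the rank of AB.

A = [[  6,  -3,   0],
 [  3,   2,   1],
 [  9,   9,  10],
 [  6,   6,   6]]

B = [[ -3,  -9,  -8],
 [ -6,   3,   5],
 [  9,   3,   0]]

First compute AB:
[[  0, -63, -63],
 [-12, -18, -14],
 [  9, -24, -27],
 [  0, -18, -18]]
Now row reduce the product.
Swap R1 ↔ R2
R3 ← R3 + (3/4)·R1: [0, -75/2, -75/2]
R3 ← R3 − (25/42)·R2: [0, 0, 0]
R4 ← R4 − (2/7)·R2: [0, 0, 0]
2 nonzero rows, so rank(AB) = 2.

2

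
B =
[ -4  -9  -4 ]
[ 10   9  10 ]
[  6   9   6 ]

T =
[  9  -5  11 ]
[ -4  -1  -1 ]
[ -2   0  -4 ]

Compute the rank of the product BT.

First compute BT:
[[  8,  29, -19],
 [ 34, -59,  61],
 [  6, -39,  33]]
Now row reduce the product.
R2 ← R2 − (17/4)·R1: [0, -729/4, 567/4]
R3 ← R3 − (3/4)·R1: [0, -243/4, 189/4]
R3 ← R3 − (1/3)·R2: [0, 0, 0]
2 nonzero rows, so rank(BT) = 2.

2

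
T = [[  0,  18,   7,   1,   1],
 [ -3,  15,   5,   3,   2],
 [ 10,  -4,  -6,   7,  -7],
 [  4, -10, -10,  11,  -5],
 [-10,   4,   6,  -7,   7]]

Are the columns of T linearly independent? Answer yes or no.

no

Row reduce T to echelon form.
Swap R1 ↔ R2
R3 ← R3 + (10/3)·R1: [0, 46, 32/3, 17, -1/3]
R4 ← R4 + (4/3)·R1: [0, 10, -10/3, 15, -7/3]
R5 ← R5 − (10/3)·R1: [0, -46, -32/3, -17, 1/3]
R3 ← R3 − (23/9)·R2: [0, 0, -65/9, 130/9, -26/9]
R4 ← R4 − (5/9)·R2: [0, 0, -65/9, 130/9, -26/9]
R5 ← R5 + (23/9)·R2: [0, 0, 65/9, -130/9, 26/9]
R4 ← R4 − R3: [0, 0, 0, 0, 0]
R5 ← R5 + R3: [0, 0, 0, 0, 0]
3 pivots among 5 columns.
Only 3 < 5 pivot columns, so the columns are linearly dependent.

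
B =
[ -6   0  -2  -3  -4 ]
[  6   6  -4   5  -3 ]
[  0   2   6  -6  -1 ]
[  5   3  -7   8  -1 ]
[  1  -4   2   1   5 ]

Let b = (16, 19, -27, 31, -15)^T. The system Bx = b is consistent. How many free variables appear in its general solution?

1

Row reduce the augmented matrix [B | b].
R2 ← R2 + R1: [0, 6, -6, 2, -7, 35]
R4 ← R4 + (5/6)·R1: [0, 3, -26/3, 11/2, -13/3, 133/3]
R5 ← R5 + (1/6)·R1: [0, -4, 5/3, 1/2, 13/3, -37/3]
R3 ← R3 − (1/3)·R2: [0, 0, 8, -20/3, 4/3, -116/3]
R4 ← R4 − (1/2)·R2: [0, 0, -17/3, 9/2, -5/6, 161/6]
R5 ← R5 + (2/3)·R2: [0, 0, -7/3, 11/6, -1/3, 11]
R4 ← R4 + (17/24)·R3: [0, 0, 0, -2/9, 1/9, -5/9]
R5 ← R5 + (7/24)·R3: [0, 0, 0, -1/9, 1/18, -5/18]
R5 ← R5 − (1/2)·R4: [0, 0, 0, 0, 0, 0]
The echelon form has 4 nonzero rows, and every pivot lies in the first 5 columns, so rank(B) = rank([B|b]) = 4.
The system is consistent.
Free variables = (unknowns) − (rank) = 5 − 4 = 1.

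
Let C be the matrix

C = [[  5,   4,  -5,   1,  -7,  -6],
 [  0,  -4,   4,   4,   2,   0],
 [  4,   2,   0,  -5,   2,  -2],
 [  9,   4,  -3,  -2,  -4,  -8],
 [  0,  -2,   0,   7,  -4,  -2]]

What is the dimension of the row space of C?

Row reduce to echelon form.
R3 ← R3 − (4/5)·R1: [0, -6/5, 4, -29/5, 38/5, 14/5]
R4 ← R4 − (9/5)·R1: [0, -16/5, 6, -19/5, 43/5, 14/5]
R3 ← R3 − (3/10)·R2: [0, 0, 14/5, -7, 7, 14/5]
R4 ← R4 − (4/5)·R2: [0, 0, 14/5, -7, 7, 14/5]
R5 ← R5 − (1/2)·R2: [0, 0, -2, 5, -5, -2]
R4 ← R4 − R3: [0, 0, 0, 0, 0, 0]
R5 ← R5 + (5/7)·R3: [0, 0, 0, 0, 0, 0]
Echelon form has 3 nonzero rows, so rank(C) = 3.
The row space has dimension equal to the rank: 3.

3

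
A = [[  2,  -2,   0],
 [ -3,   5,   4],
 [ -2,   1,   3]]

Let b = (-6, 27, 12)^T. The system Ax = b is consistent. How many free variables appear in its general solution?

Row reduce the augmented matrix [A | b].
R2 ← R2 + (3/2)·R1: [0, 2, 4, 18]
R3 ← R3 + R1: [0, -1, 3, 6]
R3 ← R3 + (1/2)·R2: [0, 0, 5, 15]
The echelon form has 3 nonzero rows, and every pivot lies in the first 3 columns, so rank(A) = rank([A|b]) = 3.
The system is consistent.
Free variables = (unknowns) − (rank) = 3 − 3 = 0.

0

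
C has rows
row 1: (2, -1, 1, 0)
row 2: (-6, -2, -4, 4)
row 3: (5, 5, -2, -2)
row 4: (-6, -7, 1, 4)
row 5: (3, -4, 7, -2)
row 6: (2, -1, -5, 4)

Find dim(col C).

3

Row reduce to echelon form.
R2 ← R2 + (3)·R1: [0, -5, -1, 4]
R3 ← R3 − (5/2)·R1: [0, 15/2, -9/2, -2]
R4 ← R4 + (3)·R1: [0, -10, 4, 4]
R5 ← R5 − (3/2)·R1: [0, -5/2, 11/2, -2]
R6 ← R6 − R1: [0, 0, -6, 4]
R3 ← R3 + (3/2)·R2: [0, 0, -6, 4]
R4 ← R4 − (2)·R2: [0, 0, 6, -4]
R5 ← R5 − (1/2)·R2: [0, 0, 6, -4]
R4 ← R4 + R3: [0, 0, 0, 0]
R5 ← R5 + R3: [0, 0, 0, 0]
R6 ← R6 − R3: [0, 0, 0, 0]
Echelon form has 3 nonzero rows, so rank(C) = 3.
The column space has dimension equal to the rank: 3.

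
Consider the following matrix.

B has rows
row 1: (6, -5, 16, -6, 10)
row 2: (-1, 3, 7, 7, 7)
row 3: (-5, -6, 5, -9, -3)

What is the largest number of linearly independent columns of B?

Row reduce to echelon form.
R2 ← R2 + (1/6)·R1: [0, 13/6, 29/3, 6, 26/3]
R3 ← R3 + (5/6)·R1: [0, -61/6, 55/3, -14, 16/3]
R3 ← R3 + (61/13)·R2: [0, 0, 828/13, 184/13, 46]
Echelon form has 3 nonzero rows, so rank(B) = 3.
The rank gives the maximum number of linearly independent columns: 3.

3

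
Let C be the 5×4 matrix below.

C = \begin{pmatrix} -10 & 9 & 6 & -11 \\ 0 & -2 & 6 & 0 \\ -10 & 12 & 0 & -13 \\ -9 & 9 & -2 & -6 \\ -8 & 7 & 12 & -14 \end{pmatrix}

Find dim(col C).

4

Row reduce to echelon form.
R3 ← R3 − R1: [0, 3, -6, -2]
R4 ← R4 − (9/10)·R1: [0, 9/10, -37/5, 39/10]
R5 ← R5 − (4/5)·R1: [0, -1/5, 36/5, -26/5]
R3 ← R3 + (3/2)·R2: [0, 0, 3, -2]
R4 ← R4 + (9/20)·R2: [0, 0, -47/10, 39/10]
R5 ← R5 − (1/10)·R2: [0, 0, 33/5, -26/5]
R4 ← R4 + (47/30)·R3: [0, 0, 0, 23/30]
R5 ← R5 − (11/5)·R3: [0, 0, 0, -4/5]
R5 ← R5 + (24/23)·R4: [0, 0, 0, 0]
Echelon form has 4 nonzero rows, so rank(C) = 4.
The column space has dimension equal to the rank: 4.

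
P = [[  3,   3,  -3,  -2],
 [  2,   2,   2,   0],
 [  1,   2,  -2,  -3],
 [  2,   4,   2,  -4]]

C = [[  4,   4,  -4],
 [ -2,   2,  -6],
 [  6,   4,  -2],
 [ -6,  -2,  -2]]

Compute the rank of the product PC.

2

First compute PC:
[[  0,  10, -20],
 [ 16,  20, -24],
 [  6,   6,  -6],
 [ 36,  32, -28]]
Now row reduce the product.
Swap R1 ↔ R2
R3 ← R3 − (3/8)·R1: [0, -3/2, 3]
R4 ← R4 − (9/4)·R1: [0, -13, 26]
R3 ← R3 + (3/20)·R2: [0, 0, 0]
R4 ← R4 + (13/10)·R2: [0, 0, 0]
2 nonzero rows, so rank(PC) = 2.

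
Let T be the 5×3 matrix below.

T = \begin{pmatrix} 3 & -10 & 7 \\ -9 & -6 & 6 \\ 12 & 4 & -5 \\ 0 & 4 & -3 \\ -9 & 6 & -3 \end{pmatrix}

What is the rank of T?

2

Row reduce to echelon form.
R2 ← R2 + (3)·R1: [0, -36, 27]
R3 ← R3 − (4)·R1: [0, 44, -33]
R5 ← R5 + (3)·R1: [0, -24, 18]
R3 ← R3 + (11/9)·R2: [0, 0, 0]
R4 ← R4 + (1/9)·R2: [0, 0, 0]
R5 ← R5 − (2/3)·R2: [0, 0, 0]
Echelon form has 2 nonzero rows, so rank(T) = 2.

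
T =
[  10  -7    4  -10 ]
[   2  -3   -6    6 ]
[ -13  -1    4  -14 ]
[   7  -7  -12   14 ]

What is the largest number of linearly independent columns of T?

Row reduce to echelon form.
R2 ← R2 − (1/5)·R1: [0, -8/5, -34/5, 8]
R3 ← R3 + (13/10)·R1: [0, -101/10, 46/5, -27]
R4 ← R4 − (7/10)·R1: [0, -21/10, -74/5, 21]
R3 ← R3 − (101/16)·R2: [0, 0, 417/8, -155/2]
R4 ← R4 − (21/16)·R2: [0, 0, -47/8, 21/2]
R4 ← R4 + (47/417)·R3: [0, 0, 0, 736/417]
Echelon form has 4 nonzero rows, so rank(T) = 4.
The rank gives the maximum number of linearly independent columns: 4.

4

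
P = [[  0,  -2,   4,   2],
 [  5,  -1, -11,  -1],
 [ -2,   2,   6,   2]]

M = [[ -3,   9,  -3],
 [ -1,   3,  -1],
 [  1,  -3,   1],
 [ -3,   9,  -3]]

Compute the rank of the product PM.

First compute PM:
[[  0,   0,   0],
 [-22,  66, -22],
 [  4, -12,   4]]
Now row reduce the product.
Swap R1 ↔ R2
R3 ← R3 + (2/11)·R1: [0, 0, 0]
1 nonzero row, so rank(PM) = 1.

1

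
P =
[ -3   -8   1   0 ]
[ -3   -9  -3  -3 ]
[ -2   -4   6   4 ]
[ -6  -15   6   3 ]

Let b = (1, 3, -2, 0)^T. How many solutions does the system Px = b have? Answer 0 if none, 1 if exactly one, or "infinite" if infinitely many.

infinite

Row reduce the augmented matrix [P | b].
R2 ← R2 − R1: [0, -1, -4, -3, 2]
R3 ← R3 − (2/3)·R1: [0, 4/3, 16/3, 4, -8/3]
R4 ← R4 − (2)·R1: [0, 1, 4, 3, -2]
R3 ← R3 + (4/3)·R2: [0, 0, 0, 0, 0]
R4 ← R4 + R2: [0, 0, 0, 0, 0]
The echelon form has 2 nonzero rows, and every pivot lies in the first 4 columns, so rank(P) = rank([P|b]) = 2.
The system is consistent.
rank = 2 < 4 unknowns, so there are infinitely many solutions.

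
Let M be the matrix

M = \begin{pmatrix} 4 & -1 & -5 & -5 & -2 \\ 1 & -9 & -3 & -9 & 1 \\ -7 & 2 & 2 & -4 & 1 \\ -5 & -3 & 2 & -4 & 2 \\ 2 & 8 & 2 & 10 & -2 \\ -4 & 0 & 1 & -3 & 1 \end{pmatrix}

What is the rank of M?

4

Row reduce to echelon form.
R2 ← R2 − (1/4)·R1: [0, -35/4, -7/4, -31/4, 3/2]
R3 ← R3 + (7/4)·R1: [0, 1/4, -27/4, -51/4, -5/2]
R4 ← R4 + (5/4)·R1: [0, -17/4, -17/4, -41/4, -1/2]
R5 ← R5 − (1/2)·R1: [0, 17/2, 9/2, 25/2, -1]
R6 ← R6 + R1: [0, -1, -4, -8, -1]
R3 ← R3 + (1/35)·R2: [0, 0, -34/5, -454/35, -86/35]
R4 ← R4 − (17/35)·R2: [0, 0, -17/5, -227/35, -43/35]
R5 ← R5 + (34/35)·R2: [0, 0, 14/5, 174/35, 16/35]
R6 ← R6 − (4/35)·R2: [0, 0, -19/5, -249/35, -41/35]
R4 ← R4 − (1/2)·R3: [0, 0, 0, 0, 0]
R5 ← R5 + (7/17)·R3: [0, 0, 0, -44/119, -66/119]
R6 ← R6 − (19/34)·R3: [0, 0, 0, 16/119, 24/119]
Swap R4 ↔ R5
R6 ← R6 + (4/11)·R4: [0, 0, 0, 0, 0]
Echelon form has 4 nonzero rows, so rank(M) = 4.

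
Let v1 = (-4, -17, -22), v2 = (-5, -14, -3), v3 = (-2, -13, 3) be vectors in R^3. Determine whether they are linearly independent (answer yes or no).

Form the matrix with these vectors as rows and row reduce.
R2 ← R2 − (5/4)·R1: [0, 29/4, 49/2]
R3 ← R3 − (1/2)·R1: [0, -9/2, 14]
R3 ← R3 + (18/29)·R2: [0, 0, 847/29]
3 nonzero rows, so the 3 vectors span a space of dimension 3.
Since 3 = 3, the vectors are linearly independent.

yes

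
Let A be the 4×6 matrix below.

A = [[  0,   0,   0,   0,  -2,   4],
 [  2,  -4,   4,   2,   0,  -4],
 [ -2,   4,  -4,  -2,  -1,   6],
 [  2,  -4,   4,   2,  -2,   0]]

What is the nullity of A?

Row reduce to echelon form.
Swap R1 ↔ R2
R3 ← R3 + R1: [0, 0, 0, 0, -1, 2]
R4 ← R4 − R1: [0, 0, 0, 0, -2, 4]
R3 ← R3 − (1/2)·R2: [0, 0, 0, 0, 0, 0]
R4 ← R4 − R2: [0, 0, 0, 0, 0, 0]
2 nonzero rows, so rank(A) = 2.
A has 6 columns; by rank–nullity, nullity = 6 − 2 = 4.

4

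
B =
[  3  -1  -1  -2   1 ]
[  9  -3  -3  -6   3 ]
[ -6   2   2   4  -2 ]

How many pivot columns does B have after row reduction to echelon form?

1

Row reduce to echelon form.
R2 ← R2 − (3)·R1: [0, 0, 0, 0, 0]
R3 ← R3 + (2)·R1: [0, 0, 0, 0, 0]
Echelon form has 1 nonzero row, so rank(B) = 1.
Each nonzero row contributes one pivot column: 1 pivot columns.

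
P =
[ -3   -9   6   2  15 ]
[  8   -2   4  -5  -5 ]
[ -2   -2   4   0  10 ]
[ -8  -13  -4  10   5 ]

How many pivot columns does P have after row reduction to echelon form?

3

Row reduce to echelon form.
R2 ← R2 + (8/3)·R1: [0, -26, 20, 1/3, 35]
R3 ← R3 − (2/3)·R1: [0, 4, 0, -4/3, 0]
R4 ← R4 − (8/3)·R1: [0, 11, -20, 14/3, -35]
R3 ← R3 + (2/13)·R2: [0, 0, 40/13, -50/39, 70/13]
R4 ← R4 + (11/26)·R2: [0, 0, -150/13, 125/26, -525/26]
R4 ← R4 + (15/4)·R3: [0, 0, 0, 0, 0]
Echelon form has 3 nonzero rows, so rank(P) = 3.
Each nonzero row contributes one pivot column: 3 pivot columns.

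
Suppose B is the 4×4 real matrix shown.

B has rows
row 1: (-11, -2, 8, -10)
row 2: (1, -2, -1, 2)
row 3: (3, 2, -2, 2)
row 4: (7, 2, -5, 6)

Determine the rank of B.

Row reduce to echelon form.
R2 ← R2 + (1/11)·R1: [0, -24/11, -3/11, 12/11]
R3 ← R3 + (3/11)·R1: [0, 16/11, 2/11, -8/11]
R4 ← R4 + (7/11)·R1: [0, 8/11, 1/11, -4/11]
R3 ← R3 + (2/3)·R2: [0, 0, 0, 0]
R4 ← R4 + (1/3)·R2: [0, 0, 0, 0]
Echelon form has 2 nonzero rows, so rank(B) = 2.

2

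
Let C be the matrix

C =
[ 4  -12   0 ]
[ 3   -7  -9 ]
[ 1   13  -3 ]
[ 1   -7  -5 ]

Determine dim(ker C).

0

Row reduce to echelon form.
R2 ← R2 − (3/4)·R1: [0, 2, -9]
R3 ← R3 − (1/4)·R1: [0, 16, -3]
R4 ← R4 − (1/4)·R1: [0, -4, -5]
R3 ← R3 − (8)·R2: [0, 0, 69]
R4 ← R4 + (2)·R2: [0, 0, -23]
R4 ← R4 + (1/3)·R3: [0, 0, 0]
3 nonzero rows, so rank(C) = 3.
C has 3 columns; by rank–nullity, nullity = 3 − 3 = 0.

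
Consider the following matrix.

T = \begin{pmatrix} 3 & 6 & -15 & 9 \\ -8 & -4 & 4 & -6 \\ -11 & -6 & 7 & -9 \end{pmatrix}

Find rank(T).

2

Row reduce to echelon form.
R2 ← R2 + (8/3)·R1: [0, 12, -36, 18]
R3 ← R3 + (11/3)·R1: [0, 16, -48, 24]
R3 ← R3 − (4/3)·R2: [0, 0, 0, 0]
Echelon form has 2 nonzero rows, so rank(T) = 2.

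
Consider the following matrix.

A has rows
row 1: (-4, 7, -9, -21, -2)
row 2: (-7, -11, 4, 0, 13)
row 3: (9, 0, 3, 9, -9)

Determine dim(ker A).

2

Row reduce to echelon form.
R2 ← R2 − (7/4)·R1: [0, -93/4, 79/4, 147/4, 33/2]
R3 ← R3 + (9/4)·R1: [0, 63/4, -69/4, -153/4, -27/2]
R3 ← R3 + (21/31)·R2: [0, 0, -120/31, -414/31, -72/31]
3 nonzero rows, so rank(A) = 3.
A has 5 columns; by rank–nullity, nullity = 5 − 3 = 2.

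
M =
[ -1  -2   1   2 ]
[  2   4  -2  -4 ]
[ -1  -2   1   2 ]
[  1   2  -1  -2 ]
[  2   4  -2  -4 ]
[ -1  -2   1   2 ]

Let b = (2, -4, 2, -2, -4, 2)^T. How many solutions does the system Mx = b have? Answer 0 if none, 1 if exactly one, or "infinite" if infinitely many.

infinite

Row reduce the augmented matrix [M | b].
R2 ← R2 + (2)·R1: [0, 0, 0, 0, 0]
R3 ← R3 − R1: [0, 0, 0, 0, 0]
R4 ← R4 + R1: [0, 0, 0, 0, 0]
R5 ← R5 + (2)·R1: [0, 0, 0, 0, 0]
R6 ← R6 − R1: [0, 0, 0, 0, 0]
The echelon form has 1 nonzero rows, and every pivot lies in the first 4 columns, so rank(M) = rank([M|b]) = 1.
The system is consistent.
rank = 1 < 4 unknowns, so there are infinitely many solutions.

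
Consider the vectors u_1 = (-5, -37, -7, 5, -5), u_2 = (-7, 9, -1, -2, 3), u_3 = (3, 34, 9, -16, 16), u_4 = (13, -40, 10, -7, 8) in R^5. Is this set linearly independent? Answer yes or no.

Form the matrix with these vectors as rows and row reduce.
R2 ← R2 − (7/5)·R1: [0, 304/5, 44/5, -9, 10]
R3 ← R3 + (3/5)·R1: [0, 59/5, 24/5, -13, 13]
R4 ← R4 + (13/5)·R1: [0, -681/5, -41/5, 6, -5]
R3 ← R3 − (59/304)·R2: [0, 0, 235/76, -3421/304, 1681/152]
R4 ← R4 + (681/304)·R2: [0, 0, 875/76, -4305/304, 2645/152]
R4 ← R4 − (175/47)·R3: [0, 0, 0, 5215/188, -2235/94]
4 nonzero rows, so the 4 vectors span a space of dimension 4.
Since 4 = 4, the vectors are linearly independent.

yes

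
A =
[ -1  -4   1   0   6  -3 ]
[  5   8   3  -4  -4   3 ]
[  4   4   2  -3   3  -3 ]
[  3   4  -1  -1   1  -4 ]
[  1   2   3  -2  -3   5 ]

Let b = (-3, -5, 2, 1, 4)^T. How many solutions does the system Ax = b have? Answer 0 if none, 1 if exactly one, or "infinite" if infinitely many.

Row reduce the augmented matrix [A | b].
R2 ← R2 + (5)·R1: [0, -12, 8, -4, 26, -12, -20]
R3 ← R3 + (4)·R1: [0, -12, 6, -3, 27, -15, -10]
R4 ← R4 + (3)·R1: [0, -8, 2, -1, 19, -13, -8]
R5 ← R5 + R1: [0, -2, 4, -2, 3, 2, 1]
R3 ← R3 − R2: [0, 0, -2, 1, 1, -3, 10]
R4 ← R4 − (2/3)·R2: [0, 0, -10/3, 5/3, 5/3, -5, 16/3]
R5 ← R5 − (1/6)·R2: [0, 0, 8/3, -4/3, -4/3, 4, 13/3]
R4 ← R4 − (5/3)·R3: [0, 0, 0, 0, 0, 0, -34/3]
R5 ← R5 + (4/3)·R3: [0, 0, 0, 0, 0, 0, 53/3]
R5 ← R5 + (53/34)·R4: [0, 0, 0, 0, 0, 0, 0]
The echelon form has 4 nonzero rows; the last pivot sits in the augmented column, so rank(A) = 3 but rank([A|b]) = 4.
Since the ranks differ, the system is inconsistent.
It has no solutions.

0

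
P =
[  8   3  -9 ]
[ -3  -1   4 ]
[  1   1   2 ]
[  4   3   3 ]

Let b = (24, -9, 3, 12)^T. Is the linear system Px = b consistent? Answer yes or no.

Row reduce the augmented matrix [P | b].
R2 ← R2 + (3/8)·R1: [0, 1/8, 5/8, 0]
R3 ← R3 − (1/8)·R1: [0, 5/8, 25/8, 0]
R4 ← R4 − (1/2)·R1: [0, 3/2, 15/2, 0]
R3 ← R3 − (5)·R2: [0, 0, 0, 0]
R4 ← R4 − (12)·R2: [0, 0, 0, 0]
The echelon form has 2 nonzero rows, and every pivot lies in the first 3 columns, so rank(P) = rank([P|b]) = 2.
The system is consistent.

yes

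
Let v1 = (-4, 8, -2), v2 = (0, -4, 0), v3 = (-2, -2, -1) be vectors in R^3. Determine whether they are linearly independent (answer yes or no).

Form the matrix with these vectors as rows and row reduce.
R3 ← R3 − (1/2)·R1: [0, -6, 0]
R3 ← R3 − (3/2)·R2: [0, 0, 0]
2 nonzero rows, so the 3 vectors span a space of dimension 2.
Since 2 < 3, the vectors are linearly dependent.

no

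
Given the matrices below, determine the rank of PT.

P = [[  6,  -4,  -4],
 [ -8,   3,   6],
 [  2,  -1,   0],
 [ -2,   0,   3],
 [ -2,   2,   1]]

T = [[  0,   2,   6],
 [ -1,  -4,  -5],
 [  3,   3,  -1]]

First compute PT:
[[ -8,  16,  60],
 [ 15, -10, -69],
 [  1,   8,  17],
 [  9,   5, -15],
 [  1,  -9, -23]]
Now row reduce the product.
R2 ← R2 + (15/8)·R1: [0, 20, 87/2]
R3 ← R3 + (1/8)·R1: [0, 10, 49/2]
R4 ← R4 + (9/8)·R1: [0, 23, 105/2]
R5 ← R5 + (1/8)·R1: [0, -7, -31/2]
R3 ← R3 − (1/2)·R2: [0, 0, 11/4]
R4 ← R4 − (23/20)·R2: [0, 0, 99/40]
R5 ← R5 + (7/20)·R2: [0, 0, -11/40]
R4 ← R4 − (9/10)·R3: [0, 0, 0]
R5 ← R5 + (1/10)·R3: [0, 0, 0]
3 nonzero rows, so rank(PT) = 3.

3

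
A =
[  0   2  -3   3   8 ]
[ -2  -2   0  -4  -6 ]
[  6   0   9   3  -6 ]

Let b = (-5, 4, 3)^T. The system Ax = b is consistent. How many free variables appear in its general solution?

Row reduce the augmented matrix [A | b].
Swap R1 ↔ R2
R3 ← R3 + (3)·R1: [0, -6, 9, -9, -24, 15]
R3 ← R3 + (3)·R2: [0, 0, 0, 0, 0, 0]
The echelon form has 2 nonzero rows, and every pivot lies in the first 5 columns, so rank(A) = rank([A|b]) = 2.
The system is consistent.
Free variables = (unknowns) − (rank) = 5 − 2 = 3.

3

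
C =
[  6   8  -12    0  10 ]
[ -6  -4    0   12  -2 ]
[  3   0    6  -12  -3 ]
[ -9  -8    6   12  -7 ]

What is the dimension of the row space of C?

Row reduce to echelon form.
R2 ← R2 + R1: [0, 4, -12, 12, 8]
R3 ← R3 − (1/2)·R1: [0, -4, 12, -12, -8]
R4 ← R4 + (3/2)·R1: [0, 4, -12, 12, 8]
R3 ← R3 + R2: [0, 0, 0, 0, 0]
R4 ← R4 − R2: [0, 0, 0, 0, 0]
Echelon form has 2 nonzero rows, so rank(C) = 2.
The row space has dimension equal to the rank: 2.

2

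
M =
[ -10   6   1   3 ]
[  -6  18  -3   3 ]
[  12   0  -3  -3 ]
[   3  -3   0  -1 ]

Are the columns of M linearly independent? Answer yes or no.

no

Row reduce M to echelon form.
R2 ← R2 − (3/5)·R1: [0, 72/5, -18/5, 6/5]
R3 ← R3 + (6/5)·R1: [0, 36/5, -9/5, 3/5]
R4 ← R4 + (3/10)·R1: [0, -6/5, 3/10, -1/10]
R3 ← R3 − (1/2)·R2: [0, 0, 0, 0]
R4 ← R4 + (1/12)·R2: [0, 0, 0, 0]
2 pivots among 4 columns.
Only 2 < 4 pivot columns, so the columns are linearly dependent.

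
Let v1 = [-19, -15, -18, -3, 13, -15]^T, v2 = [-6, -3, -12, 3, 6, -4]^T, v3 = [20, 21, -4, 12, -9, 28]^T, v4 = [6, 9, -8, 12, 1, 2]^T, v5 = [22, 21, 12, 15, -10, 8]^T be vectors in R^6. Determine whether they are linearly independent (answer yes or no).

Form the matrix with these vectors as rows and row reduce.
R2 ← R2 − (6/19)·R1: [0, 33/19, -120/19, 75/19, 36/19, 14/19]
R3 ← R3 + (20/19)·R1: [0, 99/19, -436/19, 168/19, 89/19, 232/19]
R4 ← R4 + (6/19)·R1: [0, 81/19, -260/19, 210/19, 97/19, -52/19]
R5 ← R5 + (22/19)·R1: [0, 69/19, -168/19, 219/19, 96/19, -178/19]
R3 ← R3 − (3)·R2: [0, 0, -4, -3, -1, 10]
R4 ← R4 − (27/11)·R2: [0, 0, 20/11, 15/11, 5/11, -50/11]
R5 ← R5 − (23/11)·R2: [0, 0, 48/11, 36/11, 12/11, -120/11]
R4 ← R4 + (5/11)·R3: [0, 0, 0, 0, 0, 0]
R5 ← R5 + (12/11)·R3: [0, 0, 0, 0, 0, 0]
3 nonzero rows, so the 5 vectors span a space of dimension 3.
Since 3 < 5, the vectors are linearly dependent.

no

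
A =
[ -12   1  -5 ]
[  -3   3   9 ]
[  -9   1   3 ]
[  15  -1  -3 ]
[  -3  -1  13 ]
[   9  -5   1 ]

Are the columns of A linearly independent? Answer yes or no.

yes

Row reduce A to echelon form.
R2 ← R2 − (1/4)·R1: [0, 11/4, 41/4]
R3 ← R3 − (3/4)·R1: [0, 1/4, 27/4]
R4 ← R4 + (5/4)·R1: [0, 1/4, -37/4]
R5 ← R5 − (1/4)·R1: [0, -5/4, 57/4]
R6 ← R6 + (3/4)·R1: [0, -17/4, -11/4]
R3 ← R3 − (1/11)·R2: [0, 0, 64/11]
R4 ← R4 − (1/11)·R2: [0, 0, -112/11]
R5 ← R5 + (5/11)·R2: [0, 0, 208/11]
R6 ← R6 + (17/11)·R2: [0, 0, 144/11]
R4 ← R4 + (7/4)·R3: [0, 0, 0]
R5 ← R5 − (13/4)·R3: [0, 0, 0]
R6 ← R6 − (9/4)·R3: [0, 0, 0]
3 pivots among 3 columns.
Every column is a pivot column, so the columns are linearly independent.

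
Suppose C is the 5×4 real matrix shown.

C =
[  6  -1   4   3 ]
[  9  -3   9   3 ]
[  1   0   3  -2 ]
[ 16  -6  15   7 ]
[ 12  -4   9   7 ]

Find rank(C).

3

Row reduce to echelon form.
R2 ← R2 − (3/2)·R1: [0, -3/2, 3, -3/2]
R3 ← R3 − (1/6)·R1: [0, 1/6, 7/3, -5/2]
R4 ← R4 − (8/3)·R1: [0, -10/3, 13/3, -1]
R5 ← R5 − (2)·R1: [0, -2, 1, 1]
R3 ← R3 + (1/9)·R2: [0, 0, 8/3, -8/3]
R4 ← R4 − (20/9)·R2: [0, 0, -7/3, 7/3]
R5 ← R5 − (4/3)·R2: [0, 0, -3, 3]
R4 ← R4 + (7/8)·R3: [0, 0, 0, 0]
R5 ← R5 + (9/8)·R3: [0, 0, 0, 0]
Echelon form has 3 nonzero rows, so rank(C) = 3.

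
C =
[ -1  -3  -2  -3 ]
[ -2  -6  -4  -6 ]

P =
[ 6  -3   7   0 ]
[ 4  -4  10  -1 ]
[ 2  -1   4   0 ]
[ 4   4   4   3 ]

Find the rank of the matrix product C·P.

First compute CP:
[[-34,   5, -57,  -6],
 [-68,  10, -114, -12]]
Now row reduce the product.
R2 ← R2 − (2)·R1: [0, 0, 0, 0]
1 nonzero row, so rank(CP) = 1.

1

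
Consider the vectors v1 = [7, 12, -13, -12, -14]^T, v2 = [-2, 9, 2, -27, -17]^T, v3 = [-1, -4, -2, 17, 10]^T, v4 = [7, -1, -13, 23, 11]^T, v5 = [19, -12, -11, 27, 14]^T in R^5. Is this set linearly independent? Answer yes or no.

Form the matrix with these vectors as rows and row reduce.
R2 ← R2 + (2/7)·R1: [0, 87/7, -12/7, -213/7, -21]
R3 ← R3 + (1/7)·R1: [0, -16/7, -27/7, 107/7, 8]
R4 ← R4 − R1: [0, -13, 0, 35, 25]
R5 ← R5 − (19/7)·R1: [0, -312/7, 170/7, 417/7, 52]
R3 ← R3 + (16/87)·R2: [0, 0, -121/29, 281/29, 120/29]
R4 ← R4 + (91/87)·R2: [0, 0, -52/29, 92/29, 88/29]
R5 ← R5 + (104/29)·R2: [0, 0, 526/29, -1437/29, -676/29]
R4 ← R4 − (52/121)·R3: [0, 0, 0, -120/121, 152/121]
R5 ← R5 + (526/121)·R3: [0, 0, 0, -899/121, -644/121]
R5 ← R5 − (899/120)·R4: [0, 0, 0, 0, -221/15]
5 nonzero rows, so the 5 vectors span a space of dimension 5.
Since 5 = 5, the vectors are linearly independent.

yes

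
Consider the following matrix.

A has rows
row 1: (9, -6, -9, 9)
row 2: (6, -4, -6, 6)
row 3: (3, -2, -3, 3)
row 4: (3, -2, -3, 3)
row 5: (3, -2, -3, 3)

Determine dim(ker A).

Row reduce to echelon form.
R2 ← R2 − (2/3)·R1: [0, 0, 0, 0]
R3 ← R3 − (1/3)·R1: [0, 0, 0, 0]
R4 ← R4 − (1/3)·R1: [0, 0, 0, 0]
R5 ← R5 − (1/3)·R1: [0, 0, 0, 0]
1 nonzero row, so rank(A) = 1.
A has 4 columns; by rank–nullity, nullity = 4 − 1 = 3.

3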